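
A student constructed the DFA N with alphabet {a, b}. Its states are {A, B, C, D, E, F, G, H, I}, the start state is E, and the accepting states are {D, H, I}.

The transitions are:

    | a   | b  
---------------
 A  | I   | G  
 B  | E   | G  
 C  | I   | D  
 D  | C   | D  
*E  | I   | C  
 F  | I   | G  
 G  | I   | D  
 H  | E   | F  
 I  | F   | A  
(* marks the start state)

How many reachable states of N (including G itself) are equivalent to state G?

First remove the unreachable states {B,H}; 7 states remain.
Start with accepting vs non-accepting: {D,I} | {A,C,E,F,G}.
Refine {D,I} on symbol b: members go to different blocks, giving {D} and {I}.
On input b, block {A,C,E,F,G} splits into {A,E,F} and {C,G}.
Stable partition: {D} | {A,E,F} | {I} | {C,G} — 4 equivalence classes.
State G belongs to the block {C,G}, which has 2 states.

2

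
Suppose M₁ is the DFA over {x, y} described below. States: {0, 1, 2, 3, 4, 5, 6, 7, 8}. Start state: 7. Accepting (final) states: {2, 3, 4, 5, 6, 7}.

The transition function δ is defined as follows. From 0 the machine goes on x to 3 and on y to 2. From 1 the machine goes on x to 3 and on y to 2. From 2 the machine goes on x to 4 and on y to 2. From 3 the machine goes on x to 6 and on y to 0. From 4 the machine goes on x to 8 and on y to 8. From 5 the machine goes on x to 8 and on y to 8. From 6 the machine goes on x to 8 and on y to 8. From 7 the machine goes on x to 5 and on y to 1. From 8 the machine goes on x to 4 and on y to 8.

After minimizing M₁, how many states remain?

5

All states are reachable from the start state.
Start with accepting vs non-accepting: {2,3,4,5,6,7} | {0,1,8}.
On input x, block {2,3,4,5,6,7} splits into {2,3,7} and {4,5,6}.
Split {2,3,7} by δ(·,y) → {3,7} and {2}.
Split {0,1,8} by δ(·,x) → {0,1} and {8}.
The partition is now stable with 5 blocks: {3,7} | {0,1} | {4,5,6} | {2} | {8}.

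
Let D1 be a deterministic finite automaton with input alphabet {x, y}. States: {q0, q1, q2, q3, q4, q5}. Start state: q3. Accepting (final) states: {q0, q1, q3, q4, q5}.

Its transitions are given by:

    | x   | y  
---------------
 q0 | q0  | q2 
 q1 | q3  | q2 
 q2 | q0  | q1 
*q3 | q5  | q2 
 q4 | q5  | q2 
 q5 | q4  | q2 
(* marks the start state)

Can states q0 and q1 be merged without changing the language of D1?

Every state is reachable, so we keep all 6.
Initial partition by acceptance: {q0,q1,q3,q4,q5} | {q2}.
No further refinement is possible. Final partition (2 blocks): {q0,q1,q3,q4,q5} | {q2}.
q0 and q1 lie in the same block of the stable partition, so they are equivalent — no string distinguishes them.

Yes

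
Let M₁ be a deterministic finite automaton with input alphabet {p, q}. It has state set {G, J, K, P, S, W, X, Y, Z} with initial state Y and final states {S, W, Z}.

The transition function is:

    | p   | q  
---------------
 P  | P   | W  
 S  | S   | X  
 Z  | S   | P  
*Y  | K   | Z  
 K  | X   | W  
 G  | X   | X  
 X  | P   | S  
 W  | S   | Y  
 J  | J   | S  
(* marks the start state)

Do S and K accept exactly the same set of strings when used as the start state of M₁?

No

Reachable states from the start: {K,P,S,W,X,Y,Z}. Unreachable: {G,J} — drop them.
Start with accepting vs non-accepting: {S,W,Z} | {K,P,X,Y}.
Stable partition: {S,W,Z} | {K,P,X,Y} — 2 equivalence classes.
S and K end up in different blocks, so they are distinguishable. For instance, the string 'ε' is accepted from only S.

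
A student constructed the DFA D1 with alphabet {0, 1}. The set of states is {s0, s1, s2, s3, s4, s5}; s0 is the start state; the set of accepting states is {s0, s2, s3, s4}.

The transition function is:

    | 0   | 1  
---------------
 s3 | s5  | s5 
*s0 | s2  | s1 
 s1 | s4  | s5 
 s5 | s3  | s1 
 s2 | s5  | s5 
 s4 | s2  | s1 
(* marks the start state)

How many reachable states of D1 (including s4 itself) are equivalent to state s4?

2

Initial partition by acceptance: {s0,s2,s3,s4} | {s1,s5}.
On input 0, block {s0,s2,s3,s4} splits into {s0,s4} and {s2,s3}.
Split {s1,s5} by δ(·,0) → {s1} and {s5}.
Stable partition: {s0,s4} | {s1} | {s2,s3} | {s5} — 4 equivalence classes.
The equivalence class containing s4 is {s0,s4}, of size 2.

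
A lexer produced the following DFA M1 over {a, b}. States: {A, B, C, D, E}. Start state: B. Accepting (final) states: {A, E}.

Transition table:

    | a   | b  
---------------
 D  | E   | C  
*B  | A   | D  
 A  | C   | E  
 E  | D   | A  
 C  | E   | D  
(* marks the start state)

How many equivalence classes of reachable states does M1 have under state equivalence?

2

Initial partition by acceptance: {A,E} | {B,C,D}.
No further refinement is possible. Final partition (2 blocks): {A,E} | {B,C,D}.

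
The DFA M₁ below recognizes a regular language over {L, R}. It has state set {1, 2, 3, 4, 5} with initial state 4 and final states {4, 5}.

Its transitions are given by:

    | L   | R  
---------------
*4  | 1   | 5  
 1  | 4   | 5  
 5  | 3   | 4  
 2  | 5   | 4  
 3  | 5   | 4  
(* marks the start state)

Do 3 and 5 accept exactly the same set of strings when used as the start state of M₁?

Reachable states from the start: {1,3,4,5}. Unreachable: {2} — drop them.
Initial partition by acceptance: {4,5} | {1,3}.
Stable partition: {4,5} | {1,3} — 2 equivalence classes.
3 and 5 end up in different blocks, so they are distinguishable. For instance, the string 'ε' is accepted from only 5.

No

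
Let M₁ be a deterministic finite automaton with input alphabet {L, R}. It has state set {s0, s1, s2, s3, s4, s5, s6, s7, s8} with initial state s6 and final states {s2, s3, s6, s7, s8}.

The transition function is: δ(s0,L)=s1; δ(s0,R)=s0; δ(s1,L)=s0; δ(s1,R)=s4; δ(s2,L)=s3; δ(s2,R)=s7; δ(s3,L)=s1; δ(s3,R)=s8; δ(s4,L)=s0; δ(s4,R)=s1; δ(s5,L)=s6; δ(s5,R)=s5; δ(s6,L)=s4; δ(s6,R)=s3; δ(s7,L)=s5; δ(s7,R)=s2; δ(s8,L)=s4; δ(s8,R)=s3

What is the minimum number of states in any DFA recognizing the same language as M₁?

States {s2,s5,s7} cannot be reached from the start state, so discard them.
Initial partition by acceptance: {s3,s6,s8} | {s0,s1,s4}.
Stable partition: {s3,s6,s8} | {s0,s1,s4} — 2 equivalence classes.

2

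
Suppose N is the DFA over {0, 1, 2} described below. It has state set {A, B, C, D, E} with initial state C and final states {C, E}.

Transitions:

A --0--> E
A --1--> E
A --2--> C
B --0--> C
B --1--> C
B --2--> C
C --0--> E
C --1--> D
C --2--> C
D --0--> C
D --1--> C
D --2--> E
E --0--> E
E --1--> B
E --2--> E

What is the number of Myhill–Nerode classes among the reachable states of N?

2

States {A} cannot be reached from the start state, so discard them.
Start with accepting vs non-accepting: {C,E} | {B,D}.
Stable partition: {C,E} | {B,D} — 2 equivalence classes.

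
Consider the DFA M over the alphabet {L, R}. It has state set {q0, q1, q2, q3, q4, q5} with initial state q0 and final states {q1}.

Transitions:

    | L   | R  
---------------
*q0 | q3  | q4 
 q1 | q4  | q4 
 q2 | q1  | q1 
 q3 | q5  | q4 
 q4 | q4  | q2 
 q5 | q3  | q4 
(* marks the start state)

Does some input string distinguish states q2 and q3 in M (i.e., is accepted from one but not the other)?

Yes

Every state is reachable, so we keep all 6.
P0 = {q1} | {q0,q2,q3,q4,q5}.
On input L, block {q0,q2,q3,q4,q5} splits into {q0,q3,q4,q5} and {q2}.
Split {q0,q3,q4,q5} by δ(·,R) → {q0,q3,q5} and {q4}.
Stable partition: {q1} | {q0,q3,q5} | {q2} | {q4} — 4 equivalence classes.
q2 and q3 end up in different blocks, so they are distinguishable. For instance, the string 'L' is accepted from only q2.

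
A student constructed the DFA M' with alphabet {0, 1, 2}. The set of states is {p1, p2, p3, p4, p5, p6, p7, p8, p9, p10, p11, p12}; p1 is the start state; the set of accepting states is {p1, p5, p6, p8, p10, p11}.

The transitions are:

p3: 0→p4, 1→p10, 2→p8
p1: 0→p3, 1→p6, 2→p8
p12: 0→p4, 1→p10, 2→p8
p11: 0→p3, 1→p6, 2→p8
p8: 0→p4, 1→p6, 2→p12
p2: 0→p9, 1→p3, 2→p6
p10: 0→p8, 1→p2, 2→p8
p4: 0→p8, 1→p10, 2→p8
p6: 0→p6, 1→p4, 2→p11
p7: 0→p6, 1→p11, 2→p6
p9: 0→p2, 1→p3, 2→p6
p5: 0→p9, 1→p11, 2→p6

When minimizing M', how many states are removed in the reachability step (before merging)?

Starting at p1 and following transitions, the reachable set is {p1, p2, p3, p4, p6, p8, p9, p10, p11, p12}. That leaves p5, p7 unreachable — 2 in total.

2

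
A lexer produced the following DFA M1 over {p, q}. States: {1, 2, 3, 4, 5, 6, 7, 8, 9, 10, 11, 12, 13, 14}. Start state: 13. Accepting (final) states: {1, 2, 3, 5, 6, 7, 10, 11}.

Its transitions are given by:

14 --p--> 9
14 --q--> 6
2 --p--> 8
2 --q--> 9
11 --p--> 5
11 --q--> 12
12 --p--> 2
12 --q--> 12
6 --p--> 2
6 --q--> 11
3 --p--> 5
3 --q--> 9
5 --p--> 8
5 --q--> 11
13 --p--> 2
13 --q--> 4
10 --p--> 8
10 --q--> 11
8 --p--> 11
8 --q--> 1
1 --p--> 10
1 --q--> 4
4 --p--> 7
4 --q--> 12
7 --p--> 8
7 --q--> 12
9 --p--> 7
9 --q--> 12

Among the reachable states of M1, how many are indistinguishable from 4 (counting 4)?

States {3,6,14} cannot be reached from the start state, so discard them.
Initial partition by acceptance: {1,2,5,7,10,11} | {4,8,9,12,13}.
Refine {1,2,5,7,10,11} on symbol p: members go to different blocks, giving {2,5,7,10} and {1,11}.
Split {2,5,7,10} by δ(·,q) → {2,7} and {5,10}.
On input p, block {4,8,9,12,13} splits into {4,9,12,13} and {8}.
Stable partition: {2,7} | {4,9,12,13} | {1,11} | {5,10} | {8} — 5 equivalence classes.
State 4 belongs to the block {4,9,12,13}, which has 4 states.

4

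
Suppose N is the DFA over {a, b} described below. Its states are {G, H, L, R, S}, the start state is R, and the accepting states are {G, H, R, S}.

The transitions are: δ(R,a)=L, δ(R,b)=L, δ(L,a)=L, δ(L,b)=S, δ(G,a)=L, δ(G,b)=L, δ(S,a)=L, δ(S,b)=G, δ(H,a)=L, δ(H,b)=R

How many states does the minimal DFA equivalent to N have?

3

Reachable states from the start: {G,L,R,S}. Unreachable: {H} — drop them.
Start with accepting vs non-accepting: {G,R,S} | {L}.
Refine {G,R,S} on symbol b: members go to different blocks, giving {G,R} and {S}.
The partition is now stable with 3 blocks: {G,R} | {L} | {S}.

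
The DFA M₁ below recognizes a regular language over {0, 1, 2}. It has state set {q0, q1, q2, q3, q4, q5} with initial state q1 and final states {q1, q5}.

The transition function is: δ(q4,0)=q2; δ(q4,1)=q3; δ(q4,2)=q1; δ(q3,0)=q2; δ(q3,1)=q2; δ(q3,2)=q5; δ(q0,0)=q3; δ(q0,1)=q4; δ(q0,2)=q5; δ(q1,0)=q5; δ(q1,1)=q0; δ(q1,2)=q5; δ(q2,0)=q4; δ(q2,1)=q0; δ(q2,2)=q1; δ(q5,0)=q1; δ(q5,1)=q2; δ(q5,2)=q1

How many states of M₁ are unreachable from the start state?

0

Exploring from q1, all states are eventually visited, so none are unreachable.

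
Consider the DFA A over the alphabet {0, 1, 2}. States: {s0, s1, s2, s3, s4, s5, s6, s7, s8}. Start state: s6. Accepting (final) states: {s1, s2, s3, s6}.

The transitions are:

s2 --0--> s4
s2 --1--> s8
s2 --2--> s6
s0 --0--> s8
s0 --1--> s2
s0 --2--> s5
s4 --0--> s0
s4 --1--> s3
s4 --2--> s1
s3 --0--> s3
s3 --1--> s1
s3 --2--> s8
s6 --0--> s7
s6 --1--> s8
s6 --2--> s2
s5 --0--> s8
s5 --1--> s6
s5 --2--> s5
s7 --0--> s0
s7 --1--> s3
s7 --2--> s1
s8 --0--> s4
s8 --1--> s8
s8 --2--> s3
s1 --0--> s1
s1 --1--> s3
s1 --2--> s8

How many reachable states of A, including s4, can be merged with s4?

2

Every state is reachable, so we keep all 9.
Initial partition by acceptance: {s1,s2,s3,s6} | {s0,s4,s5,s7,s8}.
On input 0, block {s1,s2,s3,s6} splits into {s1,s3} and {s2,s6}.
On input 1, block {s0,s4,s5,s7,s8} splits into {s0,s5} and {s4,s7} and {s8}.
Stable partition: {s1,s3} | {s0,s5} | {s2,s6} | {s4,s7} | {s8} — 5 equivalence classes.
State s4 belongs to the block {s4,s7}, which has 2 states.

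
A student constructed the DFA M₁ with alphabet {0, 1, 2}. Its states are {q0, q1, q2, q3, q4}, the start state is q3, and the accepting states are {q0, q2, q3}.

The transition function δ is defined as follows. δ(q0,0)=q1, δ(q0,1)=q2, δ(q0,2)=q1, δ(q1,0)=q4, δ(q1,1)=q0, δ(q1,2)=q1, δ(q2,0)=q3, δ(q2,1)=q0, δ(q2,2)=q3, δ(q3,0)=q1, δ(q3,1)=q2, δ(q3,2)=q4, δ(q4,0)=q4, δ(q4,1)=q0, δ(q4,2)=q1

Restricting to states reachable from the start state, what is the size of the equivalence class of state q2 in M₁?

P0 = {q0,q2,q3} | {q1,q4}.
Refine {q0,q2,q3} on symbol 0: members go to different blocks, giving {q0,q3} and {q2}.
Stable partition: {q0,q3} | {q1,q4} | {q2} — 3 equivalence classes.
State q2 belongs to the block {q2}, which has 1 states.

1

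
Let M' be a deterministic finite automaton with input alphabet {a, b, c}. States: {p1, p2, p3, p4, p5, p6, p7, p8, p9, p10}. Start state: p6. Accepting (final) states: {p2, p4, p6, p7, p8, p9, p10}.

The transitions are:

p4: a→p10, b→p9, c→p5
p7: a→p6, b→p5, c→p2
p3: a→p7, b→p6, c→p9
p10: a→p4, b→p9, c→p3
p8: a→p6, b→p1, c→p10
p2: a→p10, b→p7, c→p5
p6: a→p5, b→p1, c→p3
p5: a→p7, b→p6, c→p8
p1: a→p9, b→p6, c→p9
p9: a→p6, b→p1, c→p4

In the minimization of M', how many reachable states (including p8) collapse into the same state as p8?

3

Every state is reachable, so we keep all 10.
Start with accepting vs non-accepting: {p2,p4,p6,p7,p8,p9,p10} | {p1,p3,p5}.
On input a, block {p2,p4,p6,p7,p8,p9,p10} splits into {p2,p4,p7,p8,p9,p10} and {p6}.
On input a, block {p2,p4,p7,p8,p9,p10} splits into {p2,p4,p10} and {p7,p8,p9}.
No further refinement is possible. Final partition (4 blocks): {p2,p4,p10} | {p1,p3,p5} | {p6} | {p7,p8,p9}.
The equivalence class containing p8 is {p7,p8,p9}, of size 3.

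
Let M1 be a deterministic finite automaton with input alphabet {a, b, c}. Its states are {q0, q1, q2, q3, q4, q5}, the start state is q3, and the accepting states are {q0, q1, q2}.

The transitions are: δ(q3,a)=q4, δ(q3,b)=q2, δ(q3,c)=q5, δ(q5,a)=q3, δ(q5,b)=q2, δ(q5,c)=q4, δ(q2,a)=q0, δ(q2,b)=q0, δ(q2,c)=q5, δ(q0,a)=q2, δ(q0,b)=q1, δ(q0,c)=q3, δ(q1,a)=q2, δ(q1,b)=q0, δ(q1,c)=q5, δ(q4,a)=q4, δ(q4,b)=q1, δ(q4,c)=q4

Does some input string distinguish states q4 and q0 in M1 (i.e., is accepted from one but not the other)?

All states are reachable from the start state.
Initial partition by acceptance: {q0,q1,q2} | {q3,q4,q5}.
No further refinement is possible. Final partition (2 blocks): {q0,q1,q2} | {q3,q4,q5}.
q4 and q0 end up in different blocks, so they are distinguishable. For instance, the string 'ε' is accepted from only q0.

Yes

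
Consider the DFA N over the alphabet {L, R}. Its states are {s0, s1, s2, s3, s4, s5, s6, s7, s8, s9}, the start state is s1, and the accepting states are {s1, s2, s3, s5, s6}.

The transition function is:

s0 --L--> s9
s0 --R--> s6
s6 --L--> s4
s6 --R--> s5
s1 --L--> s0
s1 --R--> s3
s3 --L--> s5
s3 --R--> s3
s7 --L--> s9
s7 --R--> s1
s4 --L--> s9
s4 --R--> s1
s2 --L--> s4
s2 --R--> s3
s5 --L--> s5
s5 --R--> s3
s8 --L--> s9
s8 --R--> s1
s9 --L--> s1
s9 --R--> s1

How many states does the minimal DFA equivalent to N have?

4

Reachable states from the start: {s0,s1,s3,s4,s5,s6,s9}. Unreachable: {s2,s7,s8} — drop them.
Initial partition by acceptance: {s1,s3,s5,s6} | {s0,s4,s9}.
On input L, block {s1,s3,s5,s6} splits into {s1,s6} and {s3,s5}.
On input L, block {s0,s4,s9} splits into {s0,s4} and {s9}.
The partition is now stable with 4 blocks: {s1,s6} | {s0,s4} | {s3,s5} | {s9}.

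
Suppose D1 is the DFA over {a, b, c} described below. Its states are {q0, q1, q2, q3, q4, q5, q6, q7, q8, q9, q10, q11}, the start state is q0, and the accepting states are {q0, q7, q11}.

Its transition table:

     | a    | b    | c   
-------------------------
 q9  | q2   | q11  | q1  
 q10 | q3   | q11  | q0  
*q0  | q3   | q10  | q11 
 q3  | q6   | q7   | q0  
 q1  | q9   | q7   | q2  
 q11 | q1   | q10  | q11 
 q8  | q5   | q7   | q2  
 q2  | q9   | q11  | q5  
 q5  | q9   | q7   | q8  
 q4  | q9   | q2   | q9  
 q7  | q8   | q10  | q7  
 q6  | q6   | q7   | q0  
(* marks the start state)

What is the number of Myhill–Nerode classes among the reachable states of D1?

First remove the unreachable states {q4}; 11 states remain.
Initial partition by acceptance: {q0,q7,q11} | {q1,q2,q3,q5,q6,q8,q9,q10}.
Split {q1,q2,q3,q5,q6,q8,q9,q10} by δ(·,c) → {q1,q2,q5,q8,q9} and {q3,q6,q10}.
On input a, block {q0,q7,q11} splits into {q7,q11} and {q0}.
Stable partition: {q7,q11} | {q1,q2,q5,q8,q9} | {q3,q6,q10} | {q0} — 4 equivalence classes.

4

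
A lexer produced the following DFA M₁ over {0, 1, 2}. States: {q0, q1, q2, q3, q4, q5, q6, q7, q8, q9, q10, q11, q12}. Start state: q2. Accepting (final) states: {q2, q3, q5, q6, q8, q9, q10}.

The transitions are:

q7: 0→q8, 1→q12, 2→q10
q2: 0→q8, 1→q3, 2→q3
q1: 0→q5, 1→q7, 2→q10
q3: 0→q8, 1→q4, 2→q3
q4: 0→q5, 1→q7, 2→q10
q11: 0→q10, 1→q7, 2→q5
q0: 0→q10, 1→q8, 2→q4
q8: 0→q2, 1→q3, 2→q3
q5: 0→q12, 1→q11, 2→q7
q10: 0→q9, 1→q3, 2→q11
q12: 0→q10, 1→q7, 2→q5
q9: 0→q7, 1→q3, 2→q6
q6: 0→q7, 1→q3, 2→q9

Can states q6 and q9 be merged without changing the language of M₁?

Yes

First remove the unreachable states {q0,q1}; 11 states remain.
P0 = {q2,q3,q5,q6,q8,q9,q10} | {q4,q7,q11,q12}.
Split {q2,q3,q5,q6,q8,q9,q10} by δ(·,0) → {q2,q3,q8,q10} and {q5,q6,q9}.
On input 0, block {q2,q3,q8,q10} splits into {q2,q3,q8} and {q10}.
Split {q2,q3,q8} by δ(·,1) → {q2,q8} and {q3}.
Split {q4,q7,q11,q12} by δ(·,0) → {q11,q12} and {q4} and {q7}.
Split {q5,q6,q9} by δ(·,0) → {q6,q9} and {q5}.
No further refinement is possible. Final partition (8 blocks): {q2,q8} | {q11,q12} | {q6,q9} | {q10} | {q3} | {q4} | {q7} | {q5}.
q6 and q9 lie in the same block of the stable partition, so they are equivalent — no string distinguishes them.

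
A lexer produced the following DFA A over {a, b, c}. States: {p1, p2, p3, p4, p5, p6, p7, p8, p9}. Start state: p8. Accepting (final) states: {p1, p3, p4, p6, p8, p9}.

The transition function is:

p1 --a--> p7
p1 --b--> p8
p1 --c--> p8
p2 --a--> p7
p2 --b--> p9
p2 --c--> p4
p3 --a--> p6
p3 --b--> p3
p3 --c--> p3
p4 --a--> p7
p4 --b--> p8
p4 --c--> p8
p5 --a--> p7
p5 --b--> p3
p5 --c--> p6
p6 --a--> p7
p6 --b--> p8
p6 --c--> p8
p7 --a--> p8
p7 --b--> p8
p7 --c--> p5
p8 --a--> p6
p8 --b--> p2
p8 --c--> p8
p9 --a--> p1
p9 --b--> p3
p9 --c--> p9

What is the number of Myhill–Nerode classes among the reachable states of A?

5

All states are reachable from the start state.
Initial partition by acceptance: {p1,p3,p4,p6,p8,p9} | {p2,p5,p7}.
Split {p1,p3,p4,p6,p8,p9} by δ(·,a) → {p1,p4,p6} and {p3,p8,p9}.
Split {p2,p5,p7} by δ(·,a) → {p2,p5} and {p7}.
Refine {p3,p8,p9} on symbol b: members go to different blocks, giving {p3,p9} and {p8}.
The partition is now stable with 5 blocks: {p1,p4,p6} | {p2,p5} | {p3,p9} | {p7} | {p8}.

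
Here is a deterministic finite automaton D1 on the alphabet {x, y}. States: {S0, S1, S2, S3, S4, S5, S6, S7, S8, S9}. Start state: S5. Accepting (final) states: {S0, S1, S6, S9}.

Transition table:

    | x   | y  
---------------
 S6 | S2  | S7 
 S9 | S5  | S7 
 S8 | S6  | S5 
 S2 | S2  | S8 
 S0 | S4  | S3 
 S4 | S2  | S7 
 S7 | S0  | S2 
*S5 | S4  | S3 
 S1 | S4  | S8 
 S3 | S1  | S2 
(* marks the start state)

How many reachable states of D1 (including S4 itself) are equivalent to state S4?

3

Reachable states from the start: {S0,S1,S2,S3,S4,S5,S6,S7,S8}. Unreachable: {S9} — drop them.
P0 = {S0,S1,S6} | {S2,S3,S4,S5,S7,S8}.
Refine {S2,S3,S4,S5,S7,S8} on symbol x: members go to different blocks, giving {S2,S4,S5} and {S3,S7,S8}.
Stable partition: {S0,S1,S6} | {S2,S4,S5} | {S3,S7,S8} — 3 equivalence classes.
State S4 belongs to the block {S2,S4,S5}, which has 3 states.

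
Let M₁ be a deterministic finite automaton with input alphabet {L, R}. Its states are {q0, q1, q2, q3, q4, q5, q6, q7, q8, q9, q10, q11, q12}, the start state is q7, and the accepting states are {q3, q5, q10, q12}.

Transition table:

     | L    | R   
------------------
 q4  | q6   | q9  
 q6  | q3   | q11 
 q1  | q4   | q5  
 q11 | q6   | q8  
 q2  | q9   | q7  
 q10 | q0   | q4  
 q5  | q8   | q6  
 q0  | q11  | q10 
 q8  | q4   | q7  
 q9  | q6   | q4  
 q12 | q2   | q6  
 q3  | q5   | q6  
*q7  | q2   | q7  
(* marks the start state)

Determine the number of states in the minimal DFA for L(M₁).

Reachable states from the start: {q2,q3,q4,q5,q6,q7,q8,q9,q11}. Unreachable: {q0,q1,q10,q12} — drop them.
P0 = {q3,q5} | {q2,q4,q6,q7,q8,q9,q11}.
Refine {q3,q5} on symbol L: members go to different blocks, giving {q3} and {q5}.
Refine {q2,q4,q6,q7,q8,q9,q11} on symbol L: members go to different blocks, giving {q2,q4,q7,q8,q9,q11} and {q6}.
Refine {q2,q4,q7,q8,q9,q11} on symbol L: members go to different blocks, giving {q2,q7,q8} and {q4,q9,q11}.
Split {q2,q7,q8} by δ(·,L) → {q2,q8} and {q7}.
Split {q4,q9,q11} by δ(·,R) → {q4,q9} and {q11}.
Stable partition: {q3} | {q2,q8} | {q5} | {q6} | {q4,q9} | {q7} | {q11} — 7 equivalence classes.

7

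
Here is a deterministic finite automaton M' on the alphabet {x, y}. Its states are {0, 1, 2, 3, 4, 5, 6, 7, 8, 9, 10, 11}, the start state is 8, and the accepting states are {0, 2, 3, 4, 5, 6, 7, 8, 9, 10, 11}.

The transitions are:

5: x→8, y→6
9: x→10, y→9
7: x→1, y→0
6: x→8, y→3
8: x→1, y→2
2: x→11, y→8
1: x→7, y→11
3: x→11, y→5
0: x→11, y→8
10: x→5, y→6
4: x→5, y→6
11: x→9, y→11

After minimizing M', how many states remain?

First remove the unreachable states {4}; 11 states remain.
P0 = {0,2,3,5,6,7,8,9,10,11} | {1}.
Split {0,2,3,5,6,7,8,9,10,11} by δ(·,x) → {0,2,3,5,6,9,10,11} and {7,8}.
On input x, block {0,2,3,5,6,9,10,11} splits into {0,2,3,9,10,11} and {5,6}.
Split {0,2,3,9,10,11} by δ(·,x) → {0,2,3,9,11} and {10}.
Split {0,2,3,9,11} by δ(·,x) → {0,2,3,11} and {9}.
Refine {0,2,3,11} on symbol x: members go to different blocks, giving {0,2,3} and {11}.
Refine {0,2,3} on symbol y: members go to different blocks, giving {0,2} and {3}.
Split {5,6} by δ(·,y) → {5} and {6}.
The partition is now stable with 9 blocks: {0,2} | {1} | {7,8} | {5} | {10} | {9} | {11} | {3} | {6}.

9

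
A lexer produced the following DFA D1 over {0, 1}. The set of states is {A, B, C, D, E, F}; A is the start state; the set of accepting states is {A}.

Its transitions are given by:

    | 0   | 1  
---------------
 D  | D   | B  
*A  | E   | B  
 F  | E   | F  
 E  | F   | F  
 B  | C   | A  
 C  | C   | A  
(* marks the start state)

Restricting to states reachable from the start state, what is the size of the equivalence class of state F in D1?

Reachable states from the start: {A,B,C,E,F}. Unreachable: {D} — drop them.
Start with accepting vs non-accepting: {A} | {B,C,E,F}.
Refine {B,C,E,F} on symbol 1: members go to different blocks, giving {B,C} and {E,F}.
The partition is now stable with 3 blocks: {A} | {B,C} | {E,F}.
State F belongs to the block {E,F}, which has 2 states.

2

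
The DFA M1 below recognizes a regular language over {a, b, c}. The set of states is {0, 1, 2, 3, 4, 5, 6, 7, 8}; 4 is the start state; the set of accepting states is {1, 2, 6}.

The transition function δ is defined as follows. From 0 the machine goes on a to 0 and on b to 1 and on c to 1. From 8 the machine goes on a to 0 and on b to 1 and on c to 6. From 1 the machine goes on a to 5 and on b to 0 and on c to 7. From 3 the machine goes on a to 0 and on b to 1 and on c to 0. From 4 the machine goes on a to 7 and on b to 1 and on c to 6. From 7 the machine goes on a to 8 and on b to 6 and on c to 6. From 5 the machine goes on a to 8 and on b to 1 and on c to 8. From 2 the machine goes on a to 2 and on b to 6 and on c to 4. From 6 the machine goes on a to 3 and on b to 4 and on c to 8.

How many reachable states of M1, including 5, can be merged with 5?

2

States {2} cannot be reached from the start state, so discard them.
P0 = {1,6} | {0,3,4,5,7,8}.
Refine {0,3,4,5,7,8} on symbol c: members go to different blocks, giving {0,4,7,8} and {3,5}.
Stable partition: {1,6} | {0,4,7,8} | {3,5} — 3 equivalence classes.
State 5 belongs to the block {3,5}, which has 2 states.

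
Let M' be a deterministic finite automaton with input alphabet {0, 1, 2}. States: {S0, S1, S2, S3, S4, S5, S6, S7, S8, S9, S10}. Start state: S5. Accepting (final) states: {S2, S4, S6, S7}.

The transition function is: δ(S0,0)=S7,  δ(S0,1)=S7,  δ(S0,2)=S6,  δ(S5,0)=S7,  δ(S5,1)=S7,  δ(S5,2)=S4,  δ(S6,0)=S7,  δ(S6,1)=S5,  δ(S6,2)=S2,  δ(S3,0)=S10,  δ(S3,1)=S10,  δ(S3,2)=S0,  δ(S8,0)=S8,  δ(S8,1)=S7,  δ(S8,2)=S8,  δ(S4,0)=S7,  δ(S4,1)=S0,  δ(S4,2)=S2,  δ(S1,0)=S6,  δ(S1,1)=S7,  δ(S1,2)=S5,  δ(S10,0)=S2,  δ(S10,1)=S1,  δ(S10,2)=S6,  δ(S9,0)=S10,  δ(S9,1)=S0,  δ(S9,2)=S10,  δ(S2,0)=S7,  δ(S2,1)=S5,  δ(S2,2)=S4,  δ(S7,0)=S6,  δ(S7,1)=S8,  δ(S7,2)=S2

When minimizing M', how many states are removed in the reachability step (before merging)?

4

BFS from S5 reaches {S0, S2, S4, S5, S6, S7, S8}; the 4 state(s) S1, S3, S9, S10 are never visited.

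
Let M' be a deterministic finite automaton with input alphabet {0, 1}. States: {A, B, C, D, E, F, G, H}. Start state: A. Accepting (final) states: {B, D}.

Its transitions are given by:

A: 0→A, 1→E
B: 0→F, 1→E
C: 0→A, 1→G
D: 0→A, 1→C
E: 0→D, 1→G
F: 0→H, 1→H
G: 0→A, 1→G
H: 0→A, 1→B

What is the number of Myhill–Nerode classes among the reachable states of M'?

First remove the unreachable states {B,F,H}; 5 states remain.
P0 = {D} | {A,C,E,G}.
Refine {A,C,E,G} on symbol 0: members go to different blocks, giving {A,C,G} and {E}.
On input 1, block {A,C,G} splits into {C,G} and {A}.
Stable partition: {D} | {C,G} | {E} | {A} — 4 equivalence classes.

4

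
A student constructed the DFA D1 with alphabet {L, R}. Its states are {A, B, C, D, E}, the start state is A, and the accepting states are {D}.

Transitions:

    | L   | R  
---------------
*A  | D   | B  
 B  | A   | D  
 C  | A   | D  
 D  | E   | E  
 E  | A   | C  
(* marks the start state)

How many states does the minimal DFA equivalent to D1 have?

4

Start with accepting vs non-accepting: {D} | {A,B,C,E}.
Split {A,B,C,E} by δ(·,L) → {B,C,E} and {A}.
On input R, block {B,C,E} splits into {B,C} and {E}.
Stable partition: {D} | {B,C} | {A} | {E} — 4 equivalence classes.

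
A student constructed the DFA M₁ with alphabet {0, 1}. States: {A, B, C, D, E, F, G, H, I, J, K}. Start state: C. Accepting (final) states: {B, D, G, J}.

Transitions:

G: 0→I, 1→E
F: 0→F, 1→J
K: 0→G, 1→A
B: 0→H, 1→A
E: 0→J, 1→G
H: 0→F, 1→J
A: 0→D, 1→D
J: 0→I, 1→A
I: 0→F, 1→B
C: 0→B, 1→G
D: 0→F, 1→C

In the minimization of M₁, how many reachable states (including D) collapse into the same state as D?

Reachable states from the start: {A,B,C,D,E,F,G,H,I,J}. Unreachable: {K} — drop them.
Start with accepting vs non-accepting: {B,D,G,J} | {A,C,E,F,H,I}.
Split {A,C,E,F,H,I} by δ(·,0) → {A,C,E} and {F,H,I}.
Stable partition: {B,D,G,J} | {A,C,E} | {F,H,I} — 3 equivalence classes.
State D belongs to the block {B,D,G,J}, which has 4 states.

4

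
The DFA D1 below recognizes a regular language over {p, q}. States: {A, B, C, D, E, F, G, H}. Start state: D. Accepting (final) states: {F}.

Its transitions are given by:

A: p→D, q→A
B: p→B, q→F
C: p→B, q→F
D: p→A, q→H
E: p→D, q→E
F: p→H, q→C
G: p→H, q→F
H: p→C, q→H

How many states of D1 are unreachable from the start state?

No path from D leads to E, G; the other 6 states are all reachable.

2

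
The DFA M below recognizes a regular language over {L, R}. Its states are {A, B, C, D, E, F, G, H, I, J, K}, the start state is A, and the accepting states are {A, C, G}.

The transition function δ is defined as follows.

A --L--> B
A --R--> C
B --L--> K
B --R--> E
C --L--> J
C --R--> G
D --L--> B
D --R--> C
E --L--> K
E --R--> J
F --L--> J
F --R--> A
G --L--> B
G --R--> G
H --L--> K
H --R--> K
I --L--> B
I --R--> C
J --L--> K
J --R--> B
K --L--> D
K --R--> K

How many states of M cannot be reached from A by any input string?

Starting at A and following transitions, the reachable set is {A, B, C, D, E, G, J, K}. That leaves F, H, I unreachable — 3 in total.

3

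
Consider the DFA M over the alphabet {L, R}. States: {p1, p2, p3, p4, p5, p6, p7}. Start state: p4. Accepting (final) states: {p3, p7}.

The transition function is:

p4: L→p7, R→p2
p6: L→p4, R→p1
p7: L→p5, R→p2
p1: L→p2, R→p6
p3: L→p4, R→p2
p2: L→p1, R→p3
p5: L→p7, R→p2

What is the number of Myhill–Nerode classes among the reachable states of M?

Initial partition by acceptance: {p3,p7} | {p1,p2,p4,p5,p6}.
On input L, block {p1,p2,p4,p5,p6} splits into {p1,p2,p6} and {p4,p5}.
On input L, block {p1,p2,p6} splits into {p1,p2} and {p6}.
Refine {p1,p2} on symbol R: members go to different blocks, giving {p1} and {p2}.
The partition is now stable with 5 blocks: {p3,p7} | {p1} | {p4,p5} | {p6} | {p2}.

5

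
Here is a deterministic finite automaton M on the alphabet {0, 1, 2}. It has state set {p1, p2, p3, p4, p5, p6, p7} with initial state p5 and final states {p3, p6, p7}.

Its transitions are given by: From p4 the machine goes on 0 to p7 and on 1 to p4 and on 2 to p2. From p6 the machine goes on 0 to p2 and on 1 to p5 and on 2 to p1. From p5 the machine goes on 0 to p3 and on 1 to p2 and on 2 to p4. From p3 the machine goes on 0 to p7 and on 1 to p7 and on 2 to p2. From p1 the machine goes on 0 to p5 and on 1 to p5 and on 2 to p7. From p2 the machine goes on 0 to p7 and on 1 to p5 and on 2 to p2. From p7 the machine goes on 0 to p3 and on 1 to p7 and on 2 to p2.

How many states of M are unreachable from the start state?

BFS from p5 reaches {p2, p3, p4, p5, p7}; the 2 state(s) p1, p6 are never visited.

2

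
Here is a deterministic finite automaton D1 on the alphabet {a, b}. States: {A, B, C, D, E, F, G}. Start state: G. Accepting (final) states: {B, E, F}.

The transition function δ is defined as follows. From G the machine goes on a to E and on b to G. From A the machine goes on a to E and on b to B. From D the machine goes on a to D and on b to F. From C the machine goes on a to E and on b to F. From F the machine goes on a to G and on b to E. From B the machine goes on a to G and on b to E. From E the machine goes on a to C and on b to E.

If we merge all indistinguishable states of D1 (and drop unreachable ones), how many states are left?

4

Reachable states from the start: {C,E,F,G}. Unreachable: {A,B,D} — drop them.
Initial partition by acceptance: {E,F} | {C,G}.
Refine {C,G} on symbol b: members go to different blocks, giving {C} and {G}.
On input a, block {E,F} splits into {E} and {F}.
The partition is now stable with 4 blocks: {E} | {C} | {G} | {F}.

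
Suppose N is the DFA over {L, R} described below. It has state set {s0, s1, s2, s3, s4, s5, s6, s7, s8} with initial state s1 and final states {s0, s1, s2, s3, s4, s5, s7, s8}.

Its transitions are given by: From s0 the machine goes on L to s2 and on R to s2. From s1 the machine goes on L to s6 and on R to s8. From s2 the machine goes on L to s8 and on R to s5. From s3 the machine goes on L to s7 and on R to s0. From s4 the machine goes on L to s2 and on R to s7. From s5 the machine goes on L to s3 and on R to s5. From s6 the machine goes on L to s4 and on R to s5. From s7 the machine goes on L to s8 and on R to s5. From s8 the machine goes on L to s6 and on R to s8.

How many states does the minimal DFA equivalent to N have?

6

P0 = {s0,s1,s2,s3,s4,s5,s7,s8} | {s6}.
Split {s0,s1,s2,s3,s4,s5,s7,s8} by δ(·,L) → {s0,s2,s3,s4,s5,s7} and {s1,s8}.
Refine {s0,s2,s3,s4,s5,s7} on symbol L: members go to different blocks, giving {s0,s3,s4,s5} and {s2,s7}.
Refine {s0,s3,s4,s5} on symbol L: members go to different blocks, giving {s0,s3,s4} and {s5}.
Split {s0,s3,s4} by δ(·,R) → {s0,s4} and {s3}.
The partition is now stable with 6 blocks: {s0,s4} | {s6} | {s1,s8} | {s2,s7} | {s5} | {s3}.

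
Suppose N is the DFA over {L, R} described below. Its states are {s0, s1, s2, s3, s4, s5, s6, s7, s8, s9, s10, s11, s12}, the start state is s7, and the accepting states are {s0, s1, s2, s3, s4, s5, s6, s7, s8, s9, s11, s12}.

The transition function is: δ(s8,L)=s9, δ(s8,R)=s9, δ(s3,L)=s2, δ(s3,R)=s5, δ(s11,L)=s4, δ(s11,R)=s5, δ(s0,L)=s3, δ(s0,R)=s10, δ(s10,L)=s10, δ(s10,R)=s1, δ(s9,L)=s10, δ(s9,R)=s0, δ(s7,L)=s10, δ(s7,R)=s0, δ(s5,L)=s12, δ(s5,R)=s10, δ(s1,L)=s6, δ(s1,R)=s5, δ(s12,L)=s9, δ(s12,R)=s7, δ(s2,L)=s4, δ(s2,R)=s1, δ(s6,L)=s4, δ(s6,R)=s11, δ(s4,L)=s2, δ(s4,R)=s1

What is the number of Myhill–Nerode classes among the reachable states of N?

First remove the unreachable states {s8}; 12 states remain.
Start with accepting vs non-accepting: {s0,s1,s2,s3,s4,s5,s6,s7,s9,s11,s12} | {s10}.
Refine {s0,s1,s2,s3,s4,s5,s6,s7,s9,s11,s12} on symbol L: members go to different blocks, giving {s0,s1,s2,s3,s4,s5,s6,s11,s12} and {s7,s9}.
On input L, block {s0,s1,s2,s3,s4,s5,s6,s11,s12} splits into {s0,s1,s2,s3,s4,s5,s6,s11} and {s12}.
Refine {s0,s1,s2,s3,s4,s5,s6,s11} on symbol L: members go to different blocks, giving {s0,s1,s2,s3,s4,s6,s11} and {s5}.
On input R, block {s0,s1,s2,s3,s4,s6,s11} splits into {s1,s3,s11} and {s2,s4,s6} and {s0}.
No further refinement is possible. Final partition (7 blocks): {s1,s3,s11} | {s10} | {s7,s9} | {s12} | {s5} | {s2,s4,s6} | {s0}.

7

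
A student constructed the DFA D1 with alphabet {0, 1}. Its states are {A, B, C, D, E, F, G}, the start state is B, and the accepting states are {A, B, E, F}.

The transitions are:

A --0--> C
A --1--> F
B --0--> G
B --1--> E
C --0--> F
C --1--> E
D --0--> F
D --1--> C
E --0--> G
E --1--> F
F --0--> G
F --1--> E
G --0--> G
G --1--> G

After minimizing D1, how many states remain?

2

States {A,C,D} cannot be reached from the start state, so discard them.
Initial partition by acceptance: {B,E,F} | {G}.
The partition is now stable with 2 blocks: {B,E,F} | {G}.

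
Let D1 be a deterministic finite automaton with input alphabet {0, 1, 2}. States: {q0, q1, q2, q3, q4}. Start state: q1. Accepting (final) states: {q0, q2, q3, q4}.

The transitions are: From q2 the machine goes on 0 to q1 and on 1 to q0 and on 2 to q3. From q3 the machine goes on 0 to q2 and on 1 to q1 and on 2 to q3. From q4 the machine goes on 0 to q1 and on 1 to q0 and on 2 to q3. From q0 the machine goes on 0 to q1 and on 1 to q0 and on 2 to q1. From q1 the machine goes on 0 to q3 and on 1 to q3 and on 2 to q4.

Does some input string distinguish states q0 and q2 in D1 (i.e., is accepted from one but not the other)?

Yes

Initial partition by acceptance: {q0,q2,q3,q4} | {q1}.
On input 0, block {q0,q2,q3,q4} splits into {q0,q2,q4} and {q3}.
Split {q0,q2,q4} by δ(·,2) → {q2,q4} and {q0}.
Stable partition: {q2,q4} | {q1} | {q3} | {q0} — 4 equivalence classes.
q0 and q2 end up in different blocks, so they are distinguishable. For instance, the string '2' is accepted from only q2.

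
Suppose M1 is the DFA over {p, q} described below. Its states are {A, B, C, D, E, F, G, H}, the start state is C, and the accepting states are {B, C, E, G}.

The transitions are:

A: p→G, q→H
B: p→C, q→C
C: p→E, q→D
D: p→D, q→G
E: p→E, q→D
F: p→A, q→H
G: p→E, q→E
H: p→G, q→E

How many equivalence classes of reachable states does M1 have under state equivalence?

States {A,B,F,H} cannot be reached from the start state, so discard them.
Initial partition by acceptance: {C,E,G} | {D}.
On input q, block {C,E,G} splits into {C,E} and {G}.
Stable partition: {C,E} | {D} | {G} — 3 equivalence classes.

3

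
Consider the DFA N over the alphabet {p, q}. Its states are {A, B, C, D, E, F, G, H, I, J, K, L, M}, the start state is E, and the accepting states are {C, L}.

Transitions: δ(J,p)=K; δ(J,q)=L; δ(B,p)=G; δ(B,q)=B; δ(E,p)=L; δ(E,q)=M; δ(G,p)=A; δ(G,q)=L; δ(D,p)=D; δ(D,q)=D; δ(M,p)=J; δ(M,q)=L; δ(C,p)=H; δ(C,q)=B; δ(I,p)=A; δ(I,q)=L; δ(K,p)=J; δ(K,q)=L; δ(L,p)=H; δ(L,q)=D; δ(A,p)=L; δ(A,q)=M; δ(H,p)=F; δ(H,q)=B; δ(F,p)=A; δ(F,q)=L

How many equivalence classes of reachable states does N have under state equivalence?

States {C,I} cannot be reached from the start state, so discard them.
Initial partition by acceptance: {L} | {A,B,D,E,F,G,H,J,K,M}.
On input p, block {A,B,D,E,F,G,H,J,K,M} splits into {B,D,F,G,H,J,K,M} and {A,E}.
On input p, block {B,D,F,G,H,J,K,M} splits into {B,D,H,J,K,M} and {F,G}.
Refine {B,D,H,J,K,M} on symbol p: members go to different blocks, giving {D,J,K,M} and {B,H}.
Refine {D,J,K,M} on symbol q: members go to different blocks, giving {J,K,M} and {D}.
The partition is now stable with 6 blocks: {L} | {J,K,M} | {A,E} | {F,G} | {B,H} | {D}.

6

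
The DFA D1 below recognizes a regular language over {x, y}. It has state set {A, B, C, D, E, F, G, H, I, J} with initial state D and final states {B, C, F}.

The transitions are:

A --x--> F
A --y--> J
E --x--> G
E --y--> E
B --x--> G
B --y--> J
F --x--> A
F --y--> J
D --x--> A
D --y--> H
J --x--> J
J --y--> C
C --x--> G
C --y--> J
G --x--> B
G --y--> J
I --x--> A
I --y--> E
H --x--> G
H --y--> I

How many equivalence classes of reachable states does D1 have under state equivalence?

P0 = {B,C,F} | {A,D,E,G,H,I,J}.
Refine {A,D,E,G,H,I,J} on symbol x: members go to different blocks, giving {D,E,H,I,J} and {A,G}.
Refine {D,E,H,I,J} on symbol x: members go to different blocks, giving {D,E,H,I} and {J}.
The partition is now stable with 4 blocks: {B,C,F} | {D,E,H,I} | {A,G} | {J}.

4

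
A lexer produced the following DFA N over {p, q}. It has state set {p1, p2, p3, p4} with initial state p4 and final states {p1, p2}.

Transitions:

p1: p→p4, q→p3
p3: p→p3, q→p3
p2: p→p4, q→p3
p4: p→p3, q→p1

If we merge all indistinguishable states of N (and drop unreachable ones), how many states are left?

3

Reachable states from the start: {p1,p3,p4}. Unreachable: {p2} — drop them.
Start with accepting vs non-accepting: {p1} | {p3,p4}.
Split {p3,p4} by δ(·,q) → {p3} and {p4}.
Stable partition: {p1} | {p3} | {p4} — 3 equivalence classes.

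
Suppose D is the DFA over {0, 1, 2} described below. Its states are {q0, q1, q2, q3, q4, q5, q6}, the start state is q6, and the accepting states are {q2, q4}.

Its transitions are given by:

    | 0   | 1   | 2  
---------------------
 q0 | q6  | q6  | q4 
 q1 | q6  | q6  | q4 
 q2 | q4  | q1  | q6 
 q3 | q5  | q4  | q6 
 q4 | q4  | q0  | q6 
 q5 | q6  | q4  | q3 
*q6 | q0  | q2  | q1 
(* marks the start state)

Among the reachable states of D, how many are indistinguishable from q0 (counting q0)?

2

Reachable states from the start: {q0,q1,q2,q4,q6}. Unreachable: {q3,q5} — drop them.
P0 = {q2,q4} | {q0,q1,q6}.
Refine {q0,q1,q6} on symbol 1: members go to different blocks, giving {q0,q1} and {q6}.
No further refinement is possible. Final partition (3 blocks): {q2,q4} | {q0,q1} | {q6}.
The equivalence class containing q0 is {q0,q1}, of size 2.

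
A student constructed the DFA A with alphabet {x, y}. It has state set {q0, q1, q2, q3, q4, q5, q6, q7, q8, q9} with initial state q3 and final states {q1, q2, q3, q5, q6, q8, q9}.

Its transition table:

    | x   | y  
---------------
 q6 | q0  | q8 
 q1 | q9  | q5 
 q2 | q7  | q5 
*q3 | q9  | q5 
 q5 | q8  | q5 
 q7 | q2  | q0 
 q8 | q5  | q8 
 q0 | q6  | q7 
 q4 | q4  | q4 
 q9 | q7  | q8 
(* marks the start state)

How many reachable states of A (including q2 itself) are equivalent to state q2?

Reachable states from the start: {q0,q2,q3,q5,q6,q7,q8,q9}. Unreachable: {q1,q4} — drop them.
Start with accepting vs non-accepting: {q2,q3,q5,q6,q8,q9} | {q0,q7}.
Split {q2,q3,q5,q6,q8,q9} by δ(·,x) → {q2,q6,q9} and {q3,q5,q8}.
Refine {q3,q5,q8} on symbol x: members go to different blocks, giving {q5,q8} and {q3}.
Stable partition: {q2,q6,q9} | {q0,q7} | {q5,q8} | {q3} — 4 equivalence classes.
State q2 belongs to the block {q2,q6,q9}, which has 3 states.

3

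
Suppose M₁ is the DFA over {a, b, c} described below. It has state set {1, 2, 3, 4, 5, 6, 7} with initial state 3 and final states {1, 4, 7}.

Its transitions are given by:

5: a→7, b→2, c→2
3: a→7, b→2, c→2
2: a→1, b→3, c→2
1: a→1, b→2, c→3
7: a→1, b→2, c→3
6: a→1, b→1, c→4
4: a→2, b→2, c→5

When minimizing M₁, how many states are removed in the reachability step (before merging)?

BFS from 3 reaches {1, 2, 3, 7}; the 3 state(s) 4, 5, 6 are never visited.

3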